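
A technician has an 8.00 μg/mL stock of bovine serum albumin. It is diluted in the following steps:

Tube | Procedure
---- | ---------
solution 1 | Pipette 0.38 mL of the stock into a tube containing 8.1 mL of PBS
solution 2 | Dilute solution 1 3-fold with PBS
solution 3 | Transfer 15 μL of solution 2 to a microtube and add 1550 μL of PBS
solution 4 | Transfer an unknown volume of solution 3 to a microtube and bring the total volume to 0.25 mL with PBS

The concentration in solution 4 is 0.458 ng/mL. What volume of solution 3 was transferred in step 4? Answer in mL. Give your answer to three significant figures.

0.100 mL

Step 1: 0.38 mL + 8.1 mL = 8.48 mL total → factor 8.48/0.38 = 22.316
Step 2: 3-fold → factor 3
Step 3: 15 μL + 1550 μL = 1565 μL total → factor 1565/15 = 104.33
Step 4: v brought to 0.25 mL → factor = 0.25 mL/v
Product of known-step factors = 6984.8
Overall factor = 8.00 μg/mL / (0.458 ng/mL) = 17467
Step-4 factor = 17467 / 6984.8 = 2.5007
v = 0.25 mL / 2.5007 = 0.100 mL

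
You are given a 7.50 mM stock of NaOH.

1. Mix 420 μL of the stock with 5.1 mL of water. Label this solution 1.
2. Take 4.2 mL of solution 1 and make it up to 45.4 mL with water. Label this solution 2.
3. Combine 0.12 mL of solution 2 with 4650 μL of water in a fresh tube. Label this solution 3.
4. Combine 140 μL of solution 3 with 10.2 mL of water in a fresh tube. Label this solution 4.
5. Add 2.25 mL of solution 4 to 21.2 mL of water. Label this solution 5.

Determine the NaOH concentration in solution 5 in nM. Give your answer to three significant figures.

Step 1: 420 μL + 5.1 mL = 5520 μL total → factor 5520/420 = 13.143
Step 2: 4.2 mL brought to 45.4 mL → factor 45.4/4.2 = 10.81
Step 3: 0.12 mL + 4650 μL = 4.77 mL total → factor 4.77/0.12 = 39.75
Step 4: 140 μL + 10.2 mL = 10340 μL total → factor 10340/140 = 73.857
Step 5: 2.25 mL + 21.2 mL = 23.45 mL total → factor 23.45/2.25 = 10.422
Overall dilution factor = 13.143 × 10.81 × 39.75 × 73.857 × 10.422 = 4.347 × 10^6
Final = 7.50 mM / 4.347 × 10^6 = 1.725 × 10^-6 mM = 1.73 nM

1.73 nM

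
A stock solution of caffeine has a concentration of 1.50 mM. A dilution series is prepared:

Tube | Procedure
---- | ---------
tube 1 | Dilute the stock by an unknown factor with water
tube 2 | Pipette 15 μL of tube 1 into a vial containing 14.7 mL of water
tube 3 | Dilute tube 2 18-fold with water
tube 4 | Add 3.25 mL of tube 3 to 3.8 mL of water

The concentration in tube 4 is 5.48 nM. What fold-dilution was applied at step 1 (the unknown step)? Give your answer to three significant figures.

7.15-fold

Step 1: unknown factor x
Step 2: 15 μL + 14.7 mL = 14715 μL total → factor 14715/15 = 981
Step 3: 18-fold → factor 18
Step 4: 3.25 mL + 3.8 mL = 7.05 mL total → factor 7.05/3.25 = 2.1692
Product of known-step factors = 38304
Overall factor = 1.50 mM / (5.48 nM) = 2.7372 × 10^5
x = 2.7372 × 10^5 / 38304 = 7.15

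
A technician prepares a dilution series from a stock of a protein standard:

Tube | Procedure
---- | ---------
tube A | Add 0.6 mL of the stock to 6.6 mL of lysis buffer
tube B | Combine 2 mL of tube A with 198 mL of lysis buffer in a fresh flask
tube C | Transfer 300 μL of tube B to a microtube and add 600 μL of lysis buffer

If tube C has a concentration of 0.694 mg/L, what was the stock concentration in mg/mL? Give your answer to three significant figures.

Step 1: 0.6 mL + 6.6 mL = 7.2 mL total → factor 7.2/0.6 = 12
Step 2: 2 mL + 198 mL = 200 mL total → factor 200/2 = 100
Step 3: 300 μL + 600 μL = 900 μL total → factor 900/300 = 3
Overall dilution factor = 12 × 100 × 3 = 3600
Stock = 0.694 mg/L × 3600 = 2498 mg/L = 2.50 mg/mL

2.50 mg/mL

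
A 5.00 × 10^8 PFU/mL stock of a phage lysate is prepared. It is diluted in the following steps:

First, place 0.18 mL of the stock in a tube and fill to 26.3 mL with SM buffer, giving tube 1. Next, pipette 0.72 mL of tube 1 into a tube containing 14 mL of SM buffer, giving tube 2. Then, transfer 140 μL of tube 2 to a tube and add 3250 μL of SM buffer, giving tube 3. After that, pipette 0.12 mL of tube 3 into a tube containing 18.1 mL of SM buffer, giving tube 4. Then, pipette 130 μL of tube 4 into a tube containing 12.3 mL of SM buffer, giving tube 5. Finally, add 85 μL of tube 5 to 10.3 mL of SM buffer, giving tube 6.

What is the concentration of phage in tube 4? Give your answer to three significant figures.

Step 1: 0.18 mL brought to 26.3 mL → factor 26.3/0.18 = 146.11
Step 2: 0.72 mL + 14 mL = 14.72 mL total → factor 14.72/0.72 = 20.444
Step 3: 140 μL + 3250 μL = 3390 μL total → factor 3390/140 = 24.214
Step 4: 0.12 mL + 18.1 mL = 18.22 mL total → factor 18.22/0.12 = 151.83
Dilution factor through tube 4 = 146.11 × 20.444 × 24.214 × 151.83 = 1.0982 × 10^7
[tube 4] = 5.00 × 10^8 PFU/mL / 1.0982 × 10^7 = 45.5 PFU/mL

45.5 PFU/mL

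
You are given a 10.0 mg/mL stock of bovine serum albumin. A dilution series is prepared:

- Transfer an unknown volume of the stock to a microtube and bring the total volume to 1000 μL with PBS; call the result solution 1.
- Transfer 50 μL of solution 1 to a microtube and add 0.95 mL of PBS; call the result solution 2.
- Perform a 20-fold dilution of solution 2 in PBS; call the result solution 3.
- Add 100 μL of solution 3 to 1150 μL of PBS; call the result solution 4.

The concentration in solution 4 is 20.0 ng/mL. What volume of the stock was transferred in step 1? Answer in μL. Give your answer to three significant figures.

10.0 μL

Step 1: v brought to 1000 μL → factor = 1000 μL/v
Step 2: 50 μL + 0.95 mL = 1000 μL total → factor 1000/50 = 20
Step 3: 20-fold → factor 20
Step 4: 100 μL + 1150 μL = 1250 μL total → factor 1250/100 = 12.5
Product of known-step factors = 5000
Overall factor = 10.0 mg/mL / (20.0 ng/mL) = 5 × 10^5
Step-1 factor = 5 × 10^5 / 5000 = 100
v = 1000 μL / 100 = 10.0 μL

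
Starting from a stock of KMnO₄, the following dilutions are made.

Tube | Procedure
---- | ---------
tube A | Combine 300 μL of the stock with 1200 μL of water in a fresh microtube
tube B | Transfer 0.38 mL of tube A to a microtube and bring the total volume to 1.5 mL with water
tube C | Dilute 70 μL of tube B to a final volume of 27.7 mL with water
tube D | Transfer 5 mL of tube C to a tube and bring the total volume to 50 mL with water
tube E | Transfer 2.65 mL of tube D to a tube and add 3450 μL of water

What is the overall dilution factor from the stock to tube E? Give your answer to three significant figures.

Step 1: 300 μL + 1200 μL = 1500 μL total → factor 1500/300 = 5
Step 2: 0.38 mL brought to 1.5 mL → factor 1.5/0.38 = 3.9474
Step 3: 70 μL brought to 27.7 mL → factor 27700/70 = 395.71
Step 4: 5 mL brought to 50 mL → factor 50/5 = 10
Step 5: 2.65 mL + 3450 μL = 6.1 mL total → factor 6.1/2.65 = 2.3019
Overall dilution factor = 5 × 3.9474 × 395.71 × 10 × 2.3019 = 1.7978 × 10^5

1.80 × 10^5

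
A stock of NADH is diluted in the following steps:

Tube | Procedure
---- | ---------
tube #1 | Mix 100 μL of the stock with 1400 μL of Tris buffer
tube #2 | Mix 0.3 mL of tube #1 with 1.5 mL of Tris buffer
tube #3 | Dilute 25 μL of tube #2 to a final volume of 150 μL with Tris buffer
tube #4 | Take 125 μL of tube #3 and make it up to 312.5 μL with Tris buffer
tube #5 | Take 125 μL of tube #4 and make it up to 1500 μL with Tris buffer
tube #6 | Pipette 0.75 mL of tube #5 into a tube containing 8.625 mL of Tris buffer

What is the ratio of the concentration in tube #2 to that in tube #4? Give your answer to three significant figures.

Step 1: 100 μL + 1400 μL = 1500 μL total → factor 1500/100 = 15
Step 2: 0.3 mL + 1.5 mL = 1.8 mL total → factor 1.8/0.3 = 6
Step 3: 25 μL brought to 150 μL → factor 150/25 = 6
Step 4: 125 μL brought to 312.5 μL → factor 312.5/125 = 2.5
Dilution factor to tube #2 = 90; to tube #4 = 1350
[tube #2]/[tube #4] = (factor to tube #4)/(factor to tube #2) = 1350/90 = 15.0

15.0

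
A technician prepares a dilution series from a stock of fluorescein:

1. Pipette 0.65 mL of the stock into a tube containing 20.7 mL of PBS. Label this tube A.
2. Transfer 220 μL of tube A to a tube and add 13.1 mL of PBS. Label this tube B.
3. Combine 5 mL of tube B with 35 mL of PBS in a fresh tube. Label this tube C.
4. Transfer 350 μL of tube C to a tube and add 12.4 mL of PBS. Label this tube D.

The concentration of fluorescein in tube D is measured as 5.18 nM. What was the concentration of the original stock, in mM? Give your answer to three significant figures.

3.00 mM

Step 1: 0.65 mL + 20.7 mL = 21.35 mL total → factor 21.35/0.65 = 32.846
Step 2: 220 μL + 13.1 mL = 13320 μL total → factor 13320/220 = 60.545
Step 3: 5 mL + 35 mL = 40 mL total → factor 40/5 = 8
Step 4: 350 μL + 12.4 mL = 12750 μL total → factor 12750/350 = 36.429
Overall dilution factor = 32.846 × 60.545 × 8 × 36.429 = 5.7956 × 10^5
Stock = 5.18 nM × 5.7956 × 10^5 = 3.002 × 10^6 nM = 3.00 mM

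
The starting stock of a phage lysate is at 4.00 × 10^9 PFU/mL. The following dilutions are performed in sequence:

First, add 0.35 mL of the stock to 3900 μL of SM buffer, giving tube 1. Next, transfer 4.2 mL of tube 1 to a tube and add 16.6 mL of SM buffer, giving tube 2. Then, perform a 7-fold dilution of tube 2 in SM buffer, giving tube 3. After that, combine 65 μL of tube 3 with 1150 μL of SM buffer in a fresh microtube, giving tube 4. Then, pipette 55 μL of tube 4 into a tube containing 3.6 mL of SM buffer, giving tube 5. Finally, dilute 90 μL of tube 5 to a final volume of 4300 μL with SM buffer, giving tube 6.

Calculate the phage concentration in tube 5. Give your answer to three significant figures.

Step 1: 0.35 mL + 3900 μL = 4.25 mL total → factor 4.25/0.35 = 12.143
Step 2: 4.2 mL + 16.6 mL = 20.8 mL total → factor 20.8/4.2 = 4.9524
Step 3: 7-fold → factor 7
Step 4: 65 μL + 1150 μL = 1215 μL total → factor 1215/65 = 18.692
Step 5: 55 μL + 3.6 mL = 3655 μL total → factor 3655/55 = 66.455
Dilution factor through tube 5 = 12.143 × 4.9524 × 7 × 18.692 × 66.455 = 5.229 × 10^5
[tube 5] = 4.00 × 10^9 PFU/mL / 5.229 × 10^5 = 7.65 × 10^3 PFU/mL

7.65 × 10^3 PFU/mL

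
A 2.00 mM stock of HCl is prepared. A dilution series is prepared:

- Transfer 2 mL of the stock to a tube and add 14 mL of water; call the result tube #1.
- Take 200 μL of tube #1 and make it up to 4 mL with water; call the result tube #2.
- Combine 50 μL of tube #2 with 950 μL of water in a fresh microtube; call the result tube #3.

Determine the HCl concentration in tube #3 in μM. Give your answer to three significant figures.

0.625 μM

Step 1: 2 mL + 14 mL = 16 mL total → factor 16/2 = 8
Step 2: 200 μL brought to 4 mL → factor 4000/200 = 20
Step 3: 50 μL + 950 μL = 1000 μL total → factor 1000/50 = 20
Overall dilution factor = 8 × 20 × 20 = 3200
Final = 2.00 mM / 3200 = 0.0006250 mM = 0.625 μM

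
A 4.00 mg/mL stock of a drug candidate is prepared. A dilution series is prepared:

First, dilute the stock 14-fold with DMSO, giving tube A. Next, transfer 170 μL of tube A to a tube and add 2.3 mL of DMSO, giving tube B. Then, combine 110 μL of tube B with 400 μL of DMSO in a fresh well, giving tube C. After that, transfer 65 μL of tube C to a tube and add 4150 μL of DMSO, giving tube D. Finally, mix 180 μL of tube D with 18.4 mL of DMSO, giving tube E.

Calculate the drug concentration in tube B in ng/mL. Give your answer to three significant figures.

1.97 × 10^4 ng/mL

Step 1: 14-fold → factor 14
Step 2: 170 μL + 2.3 mL = 2470 μL total → factor 2470/170 = 14.529
Dilution factor through tube B = 14 × 14.529 = 203.41
[tube B] = 4.00 mg/mL / 203.41 = 0.01966 mg/mL = 1.97 × 10^4 ng/mL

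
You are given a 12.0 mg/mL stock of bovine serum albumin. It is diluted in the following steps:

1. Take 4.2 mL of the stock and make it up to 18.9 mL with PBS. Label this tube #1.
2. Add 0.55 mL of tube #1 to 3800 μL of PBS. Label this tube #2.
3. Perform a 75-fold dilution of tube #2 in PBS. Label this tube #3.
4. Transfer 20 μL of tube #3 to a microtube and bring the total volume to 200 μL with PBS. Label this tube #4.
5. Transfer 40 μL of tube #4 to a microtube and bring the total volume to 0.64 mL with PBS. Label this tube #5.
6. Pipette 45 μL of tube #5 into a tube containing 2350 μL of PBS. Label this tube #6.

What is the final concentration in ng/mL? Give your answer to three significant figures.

0.528 ng/mL

Step 1: 4.2 mL brought to 18.9 mL → factor 18.9/4.2 = 4.5
Step 2: 0.55 mL + 3800 μL = 4.35 mL total → factor 4.35/0.55 = 7.9091
Step 3: 75-fold → factor 75
Step 4: 20 μL brought to 200 μL → factor 200/20 = 10
Step 5: 40 μL brought to 0.64 mL → factor 640/40 = 16
Step 6: 45 μL + 2350 μL = 2395 μL total → factor 2395/45 = 53.222
Overall dilution factor = 4.5 × 7.9091 × 75 × 10 × 16 × 53.222 = 2.2731 × 10^7
Final = 12.0 mg/mL / 2.2731 × 10^7 = 5.279 × 10^-7 mg/mL = 0.528 ng/mL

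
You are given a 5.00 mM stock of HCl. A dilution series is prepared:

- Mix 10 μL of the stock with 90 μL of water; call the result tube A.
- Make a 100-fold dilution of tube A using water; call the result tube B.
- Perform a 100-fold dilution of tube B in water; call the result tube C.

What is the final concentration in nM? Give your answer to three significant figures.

Step 1: 10 μL + 90 μL = 100 μL total → factor 100/10 = 10
Step 2: 100-fold → factor 100
Step 3: 100-fold → factor 100
Overall dilution factor = 10 × 100 × 100 = 1 × 10^5
Final = 5.00 mM / 1 × 10^5 = 5.000 × 10^-5 mM = 50.0 nM

50.0 nM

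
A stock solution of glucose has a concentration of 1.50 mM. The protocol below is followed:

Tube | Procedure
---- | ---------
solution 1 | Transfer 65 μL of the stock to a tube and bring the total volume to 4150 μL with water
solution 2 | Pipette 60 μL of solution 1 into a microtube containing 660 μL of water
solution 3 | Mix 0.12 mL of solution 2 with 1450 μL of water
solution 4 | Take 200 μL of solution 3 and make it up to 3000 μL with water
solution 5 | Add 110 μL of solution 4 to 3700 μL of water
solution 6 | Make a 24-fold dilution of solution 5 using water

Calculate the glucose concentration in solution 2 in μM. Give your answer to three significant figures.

1.96 μM

Step 1: 65 μL brought to 4150 μL → factor 4150/65 = 63.846
Step 2: 60 μL + 660 μL = 720 μL total → factor 720/60 = 12
Dilution factor through solution 2 = 63.846 × 12 = 766.15
[solution 2] = 1.50 mM / 766.15 = 0.001958 mM = 1.96 μM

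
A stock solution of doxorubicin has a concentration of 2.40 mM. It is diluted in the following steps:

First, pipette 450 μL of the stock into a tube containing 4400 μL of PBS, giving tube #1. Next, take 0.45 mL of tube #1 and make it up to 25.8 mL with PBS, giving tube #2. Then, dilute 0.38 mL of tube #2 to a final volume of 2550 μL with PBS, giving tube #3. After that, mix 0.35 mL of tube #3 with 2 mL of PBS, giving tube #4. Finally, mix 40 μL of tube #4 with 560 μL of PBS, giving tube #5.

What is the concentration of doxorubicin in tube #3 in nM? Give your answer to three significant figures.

Step 1: 450 μL + 4400 μL = 4850 μL total → factor 4850/450 = 10.778
Step 2: 0.45 mL brought to 25.8 mL → factor 25.8/0.45 = 57.333
Step 3: 0.38 mL brought to 2550 μL → factor 2.55/0.38 = 6.7105
Dilution factor through tube #3 = 10.778 × 57.333 × 6.7105 = 4146.6
[tube #3] = 2.40 mM / 4146.6 = 0.0005788 mM = 579 nM

579 nM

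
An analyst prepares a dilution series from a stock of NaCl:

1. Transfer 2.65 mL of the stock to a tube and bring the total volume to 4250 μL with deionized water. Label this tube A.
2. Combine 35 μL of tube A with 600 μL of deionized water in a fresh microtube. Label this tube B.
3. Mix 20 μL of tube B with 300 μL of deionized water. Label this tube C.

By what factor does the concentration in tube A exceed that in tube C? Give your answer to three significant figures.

Step 1: 2.65 mL brought to 4250 μL → factor 4.25/2.65 = 1.6038
Step 2: 35 μL + 600 μL = 635 μL total → factor 635/35 = 18.143
Step 3: 20 μL + 300 μL = 320 μL total → factor 320/20 = 16
Dilution factor to tube A = 1.6038; to tube C = 465.55
[tube A]/[tube C] = (factor to tube C)/(factor to tube A) = 465.55/1.6038 = 290

290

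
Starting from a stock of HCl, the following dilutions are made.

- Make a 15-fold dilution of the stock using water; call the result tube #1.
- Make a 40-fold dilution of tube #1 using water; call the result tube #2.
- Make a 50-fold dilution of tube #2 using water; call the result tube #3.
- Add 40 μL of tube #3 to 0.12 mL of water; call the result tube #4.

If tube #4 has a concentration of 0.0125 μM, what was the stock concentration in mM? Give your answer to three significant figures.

Step 1: 15-fold → factor 15
Step 2: 40-fold → factor 40
Step 3: 50-fold → factor 50
Step 4: 40 μL + 0.12 mL = 160 μL total → factor 160/40 = 4
Overall dilution factor = 15 × 40 × 50 × 4 = 1.2 × 10^5
Stock = 0.0125 μM × 1.2 × 10^5 = 1500 μM = 1.50 mM

1.50 mM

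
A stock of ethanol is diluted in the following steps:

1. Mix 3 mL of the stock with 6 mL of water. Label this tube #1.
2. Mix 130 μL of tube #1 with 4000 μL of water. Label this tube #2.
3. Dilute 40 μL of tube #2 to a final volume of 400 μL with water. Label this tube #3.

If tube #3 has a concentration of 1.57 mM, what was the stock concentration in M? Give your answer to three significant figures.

1.50 M

Step 1: 3 mL + 6 mL = 9 mL total → factor 9/3 = 3
Step 2: 130 μL + 4000 μL = 4130 μL total → factor 4130/130 = 31.769
Step 3: 40 μL brought to 400 μL → factor 400/40 = 10
Overall dilution factor = 3 × 31.769 × 10 = 953.08
Stock = 1.57 mM × 953.08 = 1496 mM = 1.50 M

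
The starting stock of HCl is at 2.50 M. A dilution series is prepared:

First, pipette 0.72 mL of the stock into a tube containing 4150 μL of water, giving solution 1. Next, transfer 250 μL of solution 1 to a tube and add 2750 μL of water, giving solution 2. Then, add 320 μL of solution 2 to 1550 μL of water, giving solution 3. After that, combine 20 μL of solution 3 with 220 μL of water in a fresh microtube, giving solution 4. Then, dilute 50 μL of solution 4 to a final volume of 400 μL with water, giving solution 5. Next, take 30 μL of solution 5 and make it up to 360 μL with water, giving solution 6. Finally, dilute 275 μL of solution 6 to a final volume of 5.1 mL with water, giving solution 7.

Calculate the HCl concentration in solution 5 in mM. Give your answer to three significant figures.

0.0549 mM

Step 1: 0.72 mL + 4150 μL = 4.87 mL total → factor 4.87/0.72 = 6.7639
Step 2: 250 μL + 2750 μL = 3000 μL total → factor 3000/250 = 12
Step 3: 320 μL + 1550 μL = 1870 μL total → factor 1870/320 = 5.8438
Step 4: 20 μL + 220 μL = 240 μL total → factor 240/20 = 12
Step 5: 50 μL brought to 400 μL → factor 400/50 = 8
Dilution factor through solution 5 = 6.7639 × 12 × 5.8438 × 12 × 8 = 45534
[solution 5] = 2.50 M / 45534 = 5.490 × 10^-5 M = 0.0549 mM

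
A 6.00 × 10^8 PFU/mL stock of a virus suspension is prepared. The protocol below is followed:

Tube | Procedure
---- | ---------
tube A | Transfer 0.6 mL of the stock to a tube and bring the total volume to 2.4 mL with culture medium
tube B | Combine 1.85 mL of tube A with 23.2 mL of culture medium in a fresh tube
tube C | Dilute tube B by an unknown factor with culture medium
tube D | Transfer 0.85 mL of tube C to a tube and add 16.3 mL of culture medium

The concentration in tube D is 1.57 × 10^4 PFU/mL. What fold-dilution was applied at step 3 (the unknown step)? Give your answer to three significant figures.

Step 1: 0.6 mL brought to 2.4 mL → factor 2.4/0.6 = 4
Step 2: 1.85 mL + 23.2 mL = 25.05 mL total → factor 25.05/1.85 = 13.541
Step 3: unknown factor x
Step 4: 0.85 mL + 16.3 mL = 17.15 mL total → factor 17.15/0.85 = 20.176
Product of known-step factors = 1092.8
Overall factor = 6.00 × 10^8 PFU/mL / (1.57 × 10^4 PFU/mL) = 38217
x = 38217 / 1092.8 = 35.0

35.0-fold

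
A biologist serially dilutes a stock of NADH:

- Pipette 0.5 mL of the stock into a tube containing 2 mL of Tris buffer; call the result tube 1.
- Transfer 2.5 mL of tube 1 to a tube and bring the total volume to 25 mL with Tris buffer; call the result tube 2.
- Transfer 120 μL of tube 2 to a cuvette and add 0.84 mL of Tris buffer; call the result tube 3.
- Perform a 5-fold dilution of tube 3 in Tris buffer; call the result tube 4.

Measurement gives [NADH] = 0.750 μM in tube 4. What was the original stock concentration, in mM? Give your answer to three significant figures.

Step 1: 0.5 mL + 2 mL = 2.5 mL total → factor 2.5/0.5 = 5
Step 2: 2.5 mL brought to 25 mL → factor 25/2.5 = 10
Step 3: 120 μL + 0.84 mL = 960 μL total → factor 960/120 = 8
Step 4: 5-fold → factor 5
Overall dilution factor = 5 × 10 × 8 × 5 = 2000
Stock = 0.750 μM × 2000 = 1500 μM = 1.50 mM

1.50 mM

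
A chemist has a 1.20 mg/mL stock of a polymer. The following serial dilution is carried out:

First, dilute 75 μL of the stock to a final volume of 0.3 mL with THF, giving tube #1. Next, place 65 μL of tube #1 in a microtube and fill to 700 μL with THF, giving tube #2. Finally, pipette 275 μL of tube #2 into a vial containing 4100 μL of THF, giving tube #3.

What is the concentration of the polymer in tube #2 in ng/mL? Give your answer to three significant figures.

2.79 × 10^4 ng/mL

Step 1: 75 μL brought to 0.3 mL → factor 300/75 = 4
Step 2: 65 μL brought to 700 μL → factor 700/65 = 10.769
Dilution factor through tube #2 = 4 × 10.769 = 43.077
[tube #2] = 1.20 mg/mL / 43.077 = 0.02786 mg/mL = 2.79 × 10^4 ng/mL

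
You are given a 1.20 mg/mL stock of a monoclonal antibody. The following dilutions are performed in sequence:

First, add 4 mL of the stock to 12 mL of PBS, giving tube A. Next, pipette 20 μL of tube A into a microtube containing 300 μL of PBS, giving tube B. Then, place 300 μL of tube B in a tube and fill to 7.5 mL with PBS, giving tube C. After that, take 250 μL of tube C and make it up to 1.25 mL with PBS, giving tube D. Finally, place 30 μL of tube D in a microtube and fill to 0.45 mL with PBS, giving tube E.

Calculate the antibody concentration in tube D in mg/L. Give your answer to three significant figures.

Step 1: 4 mL + 12 mL = 16 mL total → factor 16/4 = 4
Step 2: 20 μL + 300 μL = 320 μL total → factor 320/20 = 16
Step 3: 300 μL brought to 7.5 mL → factor 7500/300 = 25
Step 4: 250 μL brought to 1.25 mL → factor 1250/250 = 5
Dilution factor through tube D = 4 × 16 × 25 × 5 = 8000
[tube D] = 1.20 mg/mL / 8000 = 0.0001500 mg/mL = 0.150 mg/L

0.150 mg/L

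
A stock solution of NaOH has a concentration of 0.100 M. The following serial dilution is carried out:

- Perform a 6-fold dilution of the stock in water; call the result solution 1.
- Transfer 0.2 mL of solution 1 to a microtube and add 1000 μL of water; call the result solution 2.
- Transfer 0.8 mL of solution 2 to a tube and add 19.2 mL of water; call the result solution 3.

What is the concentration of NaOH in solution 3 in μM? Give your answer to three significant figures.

111 μM

Step 1: 6-fold → factor 6
Step 2: 0.2 mL + 1000 μL = 1.2 mL total → factor 1.2/0.2 = 6
Step 3: 0.8 mL + 19.2 mL = 20 mL total → factor 20/0.8 = 25
Overall dilution factor = 6 × 6 × 25 = 900
Final = 0.100 M / 900 = 0.0001111 M = 111 μM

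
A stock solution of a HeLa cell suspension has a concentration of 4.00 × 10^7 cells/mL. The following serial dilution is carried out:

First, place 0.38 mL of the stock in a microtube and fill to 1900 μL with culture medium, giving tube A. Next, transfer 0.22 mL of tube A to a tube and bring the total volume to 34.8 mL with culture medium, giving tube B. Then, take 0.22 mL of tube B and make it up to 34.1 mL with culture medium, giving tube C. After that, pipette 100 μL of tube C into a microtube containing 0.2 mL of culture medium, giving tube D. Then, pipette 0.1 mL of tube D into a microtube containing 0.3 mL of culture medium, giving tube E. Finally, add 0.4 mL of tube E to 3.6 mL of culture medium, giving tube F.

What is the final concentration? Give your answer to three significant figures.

2.72 cells/mL

Step 1: 0.38 mL brought to 1900 μL → factor 1.9/0.38 = 5
Step 2: 0.22 mL brought to 34.8 mL → factor 34.8/0.22 = 158.18
Step 3: 0.22 mL brought to 34.1 mL → factor 34.1/0.22 = 155
Step 4: 100 μL + 0.2 mL = 300 μL total → factor 300/100 = 3
Step 5: 0.1 mL + 0.3 mL = 0.4 mL total → factor 0.4/0.1 = 4
Step 6: 0.4 mL + 3.6 mL = 4 mL total → factor 4/0.4 = 10
Overall dilution factor = 5 × 158.18 × 155 × 3 × 4 × 10 = 1.4711 × 10^7
Final = 4.00 × 10^7 cells/mL / 1.4711 × 10^7 = 2.72 cells/mL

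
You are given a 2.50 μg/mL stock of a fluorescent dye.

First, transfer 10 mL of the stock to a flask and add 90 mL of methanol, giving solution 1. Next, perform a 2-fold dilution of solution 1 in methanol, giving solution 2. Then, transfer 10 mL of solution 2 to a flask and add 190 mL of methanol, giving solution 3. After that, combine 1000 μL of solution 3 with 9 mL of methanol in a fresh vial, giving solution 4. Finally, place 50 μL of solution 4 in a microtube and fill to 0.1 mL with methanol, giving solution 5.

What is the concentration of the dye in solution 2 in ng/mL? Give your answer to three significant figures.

Step 1: 10 mL + 90 mL = 100 mL total → factor 100/10 = 10
Step 2: 2-fold → factor 2
Dilution factor through solution 2 = 10 × 2 = 20
[solution 2] = 2.50 μg/mL / 20 = 0.1250 μg/mL = 125 ng/mL

125 ng/mL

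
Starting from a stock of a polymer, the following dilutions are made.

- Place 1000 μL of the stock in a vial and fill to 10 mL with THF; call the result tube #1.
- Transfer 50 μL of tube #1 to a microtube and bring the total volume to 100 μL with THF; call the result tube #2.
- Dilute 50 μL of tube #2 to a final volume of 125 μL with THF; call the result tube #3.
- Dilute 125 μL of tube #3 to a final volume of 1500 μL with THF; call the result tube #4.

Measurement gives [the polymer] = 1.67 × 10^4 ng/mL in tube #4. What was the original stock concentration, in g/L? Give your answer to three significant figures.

Step 1: 1000 μL brought to 10 mL → factor 10000/1000 = 10
Step 2: 50 μL brought to 100 μL → factor 100/50 = 2
Step 3: 50 μL brought to 125 μL → factor 125/50 = 2.5
Step 4: 125 μL brought to 1500 μL → factor 1500/125 = 12
Overall dilution factor = 10 × 2 × 2.5 × 12 = 600
Stock = 1.67 × 10^4 ng/mL × 600 = 1.002 × 10^7 ng/mL = 10.0 g/L

10.0 g/L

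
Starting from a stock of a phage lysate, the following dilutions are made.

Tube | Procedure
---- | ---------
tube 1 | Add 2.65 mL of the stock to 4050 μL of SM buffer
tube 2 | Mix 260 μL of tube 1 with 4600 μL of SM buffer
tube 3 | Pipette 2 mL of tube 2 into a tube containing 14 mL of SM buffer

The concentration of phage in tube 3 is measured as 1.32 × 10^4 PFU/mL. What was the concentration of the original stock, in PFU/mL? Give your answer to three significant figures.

4.99 × 10^6 PFU/mL

Step 1: 2.65 mL + 4050 μL = 6.7 mL total → factor 6.7/2.65 = 2.5283
Step 2: 260 μL + 4600 μL = 4860 μL total → factor 4860/260 = 18.692
Step 3: 2 mL + 14 mL = 16 mL total → factor 16/2 = 8
Overall dilution factor = 2.5283 × 18.692 × 8 = 378.08
Stock = 1.32 × 10^4 PFU/mL × 378.08 = 4.99 × 10^6 PFU/mL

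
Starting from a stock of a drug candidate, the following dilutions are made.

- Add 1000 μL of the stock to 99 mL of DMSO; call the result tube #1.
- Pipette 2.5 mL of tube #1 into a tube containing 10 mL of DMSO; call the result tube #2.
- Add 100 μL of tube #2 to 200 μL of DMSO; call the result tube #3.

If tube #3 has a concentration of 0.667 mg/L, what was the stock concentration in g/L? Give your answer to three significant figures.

Step 1: 1000 μL + 99 mL = 1 × 10^5 μL total → factor 1 × 10^5/1000 = 100
Step 2: 2.5 mL + 10 mL = 12.5 mL total → factor 12.5/2.5 = 5
Step 3: 100 μL + 200 μL = 300 μL total → factor 300/100 = 3
Overall dilution factor = 100 × 5 × 3 = 1500
Stock = 0.667 mg/L × 1500 = 1000 mg/L = 1.00 g/L

1.00 g/L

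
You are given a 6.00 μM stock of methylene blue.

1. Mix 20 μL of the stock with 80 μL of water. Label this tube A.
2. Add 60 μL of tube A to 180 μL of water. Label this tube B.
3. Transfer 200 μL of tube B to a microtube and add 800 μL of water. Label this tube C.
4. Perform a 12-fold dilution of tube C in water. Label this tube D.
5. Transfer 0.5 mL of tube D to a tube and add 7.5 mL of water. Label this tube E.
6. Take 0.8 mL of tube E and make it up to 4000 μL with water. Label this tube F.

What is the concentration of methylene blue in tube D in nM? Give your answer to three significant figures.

5.00 nM

Step 1: 20 μL + 80 μL = 100 μL total → factor 100/20 = 5
Step 2: 60 μL + 180 μL = 240 μL total → factor 240/60 = 4
Step 3: 200 μL + 800 μL = 1000 μL total → factor 1000/200 = 5
Step 4: 12-fold → factor 12
Dilution factor through tube D = 5 × 4 × 5 × 12 = 1200
[tube D] = 6.00 μM / 1200 = 0.005000 μM = 5.00 nM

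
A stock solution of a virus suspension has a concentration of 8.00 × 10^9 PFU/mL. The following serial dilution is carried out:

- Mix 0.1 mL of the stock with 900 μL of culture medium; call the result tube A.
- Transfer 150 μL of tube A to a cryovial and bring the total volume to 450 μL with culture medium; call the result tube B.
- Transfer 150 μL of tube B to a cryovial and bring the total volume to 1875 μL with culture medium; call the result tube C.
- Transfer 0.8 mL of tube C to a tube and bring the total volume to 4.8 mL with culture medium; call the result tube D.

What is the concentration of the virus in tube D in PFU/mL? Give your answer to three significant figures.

Step 1: 0.1 mL + 900 μL = 1 mL total → factor 1/0.1 = 10
Step 2: 150 μL brought to 450 μL → factor 450/150 = 3
Step 3: 150 μL brought to 1875 μL → factor 1875/150 = 12.5
Step 4: 0.8 mL brought to 4.8 mL → factor 4.8/0.8 = 6
Overall dilution factor = 10 × 3 × 12.5 × 6 = 2250
Final = 8.00 × 10^9 PFU/mL / 2250 = 3.56 × 10^6 PFU/mL

3.56 × 10^6 PFU/mL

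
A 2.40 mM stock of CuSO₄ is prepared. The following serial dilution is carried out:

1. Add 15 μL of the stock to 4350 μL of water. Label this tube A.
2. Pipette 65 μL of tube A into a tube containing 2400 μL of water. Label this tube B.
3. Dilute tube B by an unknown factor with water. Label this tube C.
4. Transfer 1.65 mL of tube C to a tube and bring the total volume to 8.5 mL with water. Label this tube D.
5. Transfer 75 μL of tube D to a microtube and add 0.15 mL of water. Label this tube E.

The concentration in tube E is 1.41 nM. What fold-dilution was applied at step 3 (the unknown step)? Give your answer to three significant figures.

9.98-fold

Step 1: 15 μL + 4350 μL = 4365 μL total → factor 4365/15 = 291
Step 2: 65 μL + 2400 μL = 2465 μL total → factor 2465/65 = 37.923
Step 3: unknown factor x
Step 4: 1.65 mL brought to 8.5 mL → factor 8.5/1.65 = 5.1515
Step 5: 75 μL + 0.15 mL = 225 μL total → factor 225/75 = 3
Product of known-step factors = 1.7055 × 10^5
Overall factor = 2.40 mM / (1.41 nM) = 1.7021 × 10^6
x = 1.7021 × 10^6 / 1.7055 × 10^5 = 9.98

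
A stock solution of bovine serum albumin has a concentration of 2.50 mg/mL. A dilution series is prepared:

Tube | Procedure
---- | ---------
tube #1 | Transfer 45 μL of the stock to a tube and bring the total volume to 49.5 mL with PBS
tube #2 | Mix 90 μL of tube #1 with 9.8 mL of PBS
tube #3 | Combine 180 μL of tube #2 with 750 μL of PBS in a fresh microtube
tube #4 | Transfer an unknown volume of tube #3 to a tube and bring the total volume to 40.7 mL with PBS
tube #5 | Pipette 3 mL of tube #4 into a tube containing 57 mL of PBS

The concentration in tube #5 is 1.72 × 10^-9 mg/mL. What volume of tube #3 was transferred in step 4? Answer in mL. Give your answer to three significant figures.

Step 1: 45 μL brought to 49.5 mL → factor 49500/45 = 1100
Step 2: 90 μL + 9.8 mL = 9890 μL total → factor 9890/90 = 109.89
Step 3: 180 μL + 750 μL = 930 μL total → factor 930/180 = 5.1667
Step 4: v brought to 40.7 mL → factor = 40.7 mL/v
Step 5: 3 mL + 57 mL = 60 mL total → factor 60/3 = 20
Product of known-step factors = 1.2491 × 10^7
Overall factor = 2.50 mg/mL / (1.72 × 10^-9 mg/mL) = 1.4535 × 10^9
Step-4 factor = 1.4535 × 10^9 / 1.2491 × 10^7 = 116.37
v = 40.7 mL / 116.37 = 0.350 mL

0.350 mL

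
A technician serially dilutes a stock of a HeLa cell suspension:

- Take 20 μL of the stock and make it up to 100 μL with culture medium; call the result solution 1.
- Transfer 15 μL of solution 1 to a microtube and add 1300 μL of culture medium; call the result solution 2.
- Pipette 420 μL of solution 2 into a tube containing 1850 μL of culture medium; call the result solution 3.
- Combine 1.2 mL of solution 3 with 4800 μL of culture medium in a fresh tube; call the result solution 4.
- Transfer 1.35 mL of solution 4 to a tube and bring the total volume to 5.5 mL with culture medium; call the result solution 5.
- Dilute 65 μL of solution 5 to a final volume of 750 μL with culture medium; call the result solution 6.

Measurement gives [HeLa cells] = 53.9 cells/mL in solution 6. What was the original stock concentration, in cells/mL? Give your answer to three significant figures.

Step 1: 20 μL brought to 100 μL → factor 100/20 = 5
Step 2: 15 μL + 1300 μL = 1315 μL total → factor 1315/15 = 87.667
Step 3: 420 μL + 1850 μL = 2270 μL total → factor 2270/420 = 5.4048
Step 4: 1.2 mL + 4800 μL = 6 mL total → factor 6/1.2 = 5
Step 5: 1.35 mL brought to 5.5 mL → factor 5.5/1.35 = 4.0741
Step 6: 65 μL brought to 750 μL → factor 750/65 = 11.538
Overall dilution factor = 5 × 87.667 × 5.4048 × 5 × 4.0741 × 11.538 = 5.5684 × 10^5
Stock = 53.9 cells/mL × 5.5684 × 10^5 = 3.00 × 10^7 cells/mL

3.00 × 10^7 cells/mL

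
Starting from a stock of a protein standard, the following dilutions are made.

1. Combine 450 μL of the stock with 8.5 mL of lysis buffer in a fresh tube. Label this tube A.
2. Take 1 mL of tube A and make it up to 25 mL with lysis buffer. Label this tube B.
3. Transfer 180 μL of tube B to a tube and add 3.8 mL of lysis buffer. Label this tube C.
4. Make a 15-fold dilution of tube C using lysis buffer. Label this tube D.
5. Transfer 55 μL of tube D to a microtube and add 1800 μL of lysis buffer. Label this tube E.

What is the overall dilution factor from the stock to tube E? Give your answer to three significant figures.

5.56 × 10^6

Step 1: 450 μL + 8.5 mL = 8950 μL total → factor 8950/450 = 19.889
Step 2: 1 mL brought to 25 mL → factor 25/1 = 25
Step 3: 180 μL + 3.8 mL = 3980 μL total → factor 3980/180 = 22.111
Step 4: 15-fold → factor 15
Step 5: 55 μL + 1800 μL = 1855 μL total → factor 1855/55 = 33.727
Overall dilution factor = 19.889 × 25 × 22.111 × 15 × 33.727 = 5.562 × 10^6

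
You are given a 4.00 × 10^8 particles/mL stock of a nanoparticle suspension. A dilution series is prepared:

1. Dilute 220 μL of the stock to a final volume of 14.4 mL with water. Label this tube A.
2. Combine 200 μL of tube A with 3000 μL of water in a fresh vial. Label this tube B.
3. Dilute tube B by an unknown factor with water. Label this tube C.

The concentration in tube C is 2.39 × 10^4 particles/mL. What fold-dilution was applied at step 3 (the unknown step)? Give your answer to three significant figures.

16.0-fold

Step 1: 220 μL brought to 14.4 mL → factor 14400/220 = 65.455
Step 2: 200 μL + 3000 μL = 3200 μL total → factor 3200/200 = 16
Step 3: unknown factor x
Product of known-step factors = 1047.3
Overall factor = 4.00 × 10^8 particles/mL / (2.39 × 10^4 particles/mL) = 16736
x = 16736 / 1047.3 = 16.0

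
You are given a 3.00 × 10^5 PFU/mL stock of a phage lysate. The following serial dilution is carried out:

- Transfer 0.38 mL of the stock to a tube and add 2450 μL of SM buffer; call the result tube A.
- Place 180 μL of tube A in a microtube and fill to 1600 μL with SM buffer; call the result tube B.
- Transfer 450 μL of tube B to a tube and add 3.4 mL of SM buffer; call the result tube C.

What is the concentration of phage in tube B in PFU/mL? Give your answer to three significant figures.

Step 1: 0.38 mL + 2450 μL = 2.83 mL total → factor 2.83/0.38 = 7.4474
Step 2: 180 μL brought to 1600 μL → factor 1600/180 = 8.8889
Dilution factor through tube B = 7.4474 × 8.8889 = 66.199
[tube B] = 3.00 × 10^5 PFU/mL / 66.199 = 4.53 × 10^3 PFU/mL

4.53 × 10^3 PFU/mL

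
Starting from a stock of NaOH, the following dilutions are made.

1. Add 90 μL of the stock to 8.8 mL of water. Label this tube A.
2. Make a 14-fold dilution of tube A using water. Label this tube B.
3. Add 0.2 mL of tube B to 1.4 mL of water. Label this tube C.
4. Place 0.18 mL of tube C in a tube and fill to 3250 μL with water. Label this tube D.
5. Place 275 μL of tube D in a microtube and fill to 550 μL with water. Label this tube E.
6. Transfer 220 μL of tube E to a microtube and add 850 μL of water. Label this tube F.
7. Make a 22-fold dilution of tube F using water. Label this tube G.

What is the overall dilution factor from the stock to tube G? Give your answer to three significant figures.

Step 1: 90 μL + 8.8 mL = 8890 μL total → factor 8890/90 = 98.778
Step 2: 14-fold → factor 14
Step 3: 0.2 mL + 1.4 mL = 1.6 mL total → factor 1.6/0.2 = 8
Step 4: 0.18 mL brought to 3250 μL → factor 3.25/0.18 = 18.056
Step 5: 275 μL brought to 550 μL → factor 550/275 = 2
Step 6: 220 μL + 850 μL = 1070 μL total → factor 1070/220 = 4.8636
Step 7: 22-fold → factor 22
Overall dilution factor = 98.778 × 14 × 8 × 18.056 × 2 × 4.8636 × 22 = 4.2747 × 10^7

4.27 × 10^7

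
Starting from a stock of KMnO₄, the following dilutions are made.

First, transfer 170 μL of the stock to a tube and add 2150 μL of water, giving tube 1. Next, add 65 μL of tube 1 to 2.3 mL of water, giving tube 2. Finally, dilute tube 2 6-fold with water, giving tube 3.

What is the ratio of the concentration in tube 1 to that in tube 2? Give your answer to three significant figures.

36.4

Step 1: 170 μL + 2150 μL = 2320 μL total → factor 2320/170 = 13.647
Step 2: 65 μL + 2.3 mL = 2365 μL total → factor 2365/65 = 36.385
Dilution factor to tube 1 = 13.647; to tube 2 = 496.54
[tube 1]/[tube 2] = (factor to tube 2)/(factor to tube 1) = 496.54/13.647 = 36.4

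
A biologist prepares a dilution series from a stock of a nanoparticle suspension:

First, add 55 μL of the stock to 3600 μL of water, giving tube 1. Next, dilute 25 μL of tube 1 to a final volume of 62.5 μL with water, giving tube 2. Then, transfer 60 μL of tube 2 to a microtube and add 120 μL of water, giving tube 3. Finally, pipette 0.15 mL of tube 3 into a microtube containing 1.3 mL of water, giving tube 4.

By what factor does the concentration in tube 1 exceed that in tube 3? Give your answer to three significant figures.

7.50

Step 1: 55 μL + 3600 μL = 3655 μL total → factor 3655/55 = 66.455
Step 2: 25 μL brought to 62.5 μL → factor 62.5/25 = 2.5
Step 3: 60 μL + 120 μL = 180 μL total → factor 180/60 = 3
Dilution factor to tube 1 = 66.455; to tube 3 = 498.41
[tube 1]/[tube 3] = (factor to tube 3)/(factor to tube 1) = 498.41/66.455 = 7.50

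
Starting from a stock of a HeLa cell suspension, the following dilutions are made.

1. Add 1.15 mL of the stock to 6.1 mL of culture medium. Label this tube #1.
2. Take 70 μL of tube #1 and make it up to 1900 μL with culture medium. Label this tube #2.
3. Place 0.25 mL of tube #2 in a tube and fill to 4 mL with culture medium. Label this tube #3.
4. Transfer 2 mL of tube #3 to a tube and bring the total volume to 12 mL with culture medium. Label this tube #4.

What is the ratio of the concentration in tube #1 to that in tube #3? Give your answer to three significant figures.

434

Step 1: 1.15 mL + 6.1 mL = 7.25 mL total → factor 7.25/1.15 = 6.3043
Step 2: 70 μL brought to 1900 μL → factor 1900/70 = 27.143
Step 3: 0.25 mL brought to 4 mL → factor 4/0.25 = 16
Dilution factor to tube #1 = 6.3043; to tube #3 = 2737.9
[tube #1]/[tube #3] = (factor to tube #3)/(factor to tube #1) = 2737.9/6.3043 = 434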